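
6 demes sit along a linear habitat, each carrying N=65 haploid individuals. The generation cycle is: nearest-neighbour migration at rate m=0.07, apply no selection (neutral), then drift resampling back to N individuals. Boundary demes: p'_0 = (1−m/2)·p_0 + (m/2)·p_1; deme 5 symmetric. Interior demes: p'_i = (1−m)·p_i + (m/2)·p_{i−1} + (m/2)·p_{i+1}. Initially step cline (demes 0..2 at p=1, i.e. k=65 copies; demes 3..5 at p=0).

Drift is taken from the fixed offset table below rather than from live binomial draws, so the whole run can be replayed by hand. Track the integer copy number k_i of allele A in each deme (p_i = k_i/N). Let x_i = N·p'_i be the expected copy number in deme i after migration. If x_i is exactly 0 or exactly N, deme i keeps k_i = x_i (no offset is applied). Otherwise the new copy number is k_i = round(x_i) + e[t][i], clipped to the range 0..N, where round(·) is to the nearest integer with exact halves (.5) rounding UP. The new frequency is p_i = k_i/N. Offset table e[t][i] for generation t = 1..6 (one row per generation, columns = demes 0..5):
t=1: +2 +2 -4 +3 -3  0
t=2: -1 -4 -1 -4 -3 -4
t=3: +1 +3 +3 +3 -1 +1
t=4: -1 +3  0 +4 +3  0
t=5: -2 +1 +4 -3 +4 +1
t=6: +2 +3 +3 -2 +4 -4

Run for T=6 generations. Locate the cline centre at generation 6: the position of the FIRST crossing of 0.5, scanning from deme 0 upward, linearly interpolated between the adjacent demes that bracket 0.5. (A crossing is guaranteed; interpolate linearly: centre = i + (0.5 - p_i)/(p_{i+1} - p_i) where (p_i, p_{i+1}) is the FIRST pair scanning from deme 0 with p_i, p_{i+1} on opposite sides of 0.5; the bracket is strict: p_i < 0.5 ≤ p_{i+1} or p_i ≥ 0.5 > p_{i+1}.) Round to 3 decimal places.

t=0: k=[65 65 65 0 0 0]
t=1: x=[65.0000 65.0000 62.7250 2.2750 0.0000 0.0000] k=[65 65 59 5 0 0]
t=2: x=[65.0000 64.7900 57.3200 6.7150 0.1750 0.0000] k=[65 61 56 3 0 0]
t=3: x=[64.8600 60.9650 54.3200 4.7500 0.1050 0.0000] k=[65 64 57 8 0 0]
t=4: x=[64.9650 63.7900 55.5300 9.4350 0.2800 0.0000] k=[64 65 56 13 3 0]
t=5: x=[64.0350 64.6500 54.8100 14.1550 3.2450 0.1050] k=[62 65 59 11 7 1]
t=6: x=[62.1050 64.6850 57.5300 12.5400 6.9300 1.2100] k=[64 65 61 11 11 0]

2.570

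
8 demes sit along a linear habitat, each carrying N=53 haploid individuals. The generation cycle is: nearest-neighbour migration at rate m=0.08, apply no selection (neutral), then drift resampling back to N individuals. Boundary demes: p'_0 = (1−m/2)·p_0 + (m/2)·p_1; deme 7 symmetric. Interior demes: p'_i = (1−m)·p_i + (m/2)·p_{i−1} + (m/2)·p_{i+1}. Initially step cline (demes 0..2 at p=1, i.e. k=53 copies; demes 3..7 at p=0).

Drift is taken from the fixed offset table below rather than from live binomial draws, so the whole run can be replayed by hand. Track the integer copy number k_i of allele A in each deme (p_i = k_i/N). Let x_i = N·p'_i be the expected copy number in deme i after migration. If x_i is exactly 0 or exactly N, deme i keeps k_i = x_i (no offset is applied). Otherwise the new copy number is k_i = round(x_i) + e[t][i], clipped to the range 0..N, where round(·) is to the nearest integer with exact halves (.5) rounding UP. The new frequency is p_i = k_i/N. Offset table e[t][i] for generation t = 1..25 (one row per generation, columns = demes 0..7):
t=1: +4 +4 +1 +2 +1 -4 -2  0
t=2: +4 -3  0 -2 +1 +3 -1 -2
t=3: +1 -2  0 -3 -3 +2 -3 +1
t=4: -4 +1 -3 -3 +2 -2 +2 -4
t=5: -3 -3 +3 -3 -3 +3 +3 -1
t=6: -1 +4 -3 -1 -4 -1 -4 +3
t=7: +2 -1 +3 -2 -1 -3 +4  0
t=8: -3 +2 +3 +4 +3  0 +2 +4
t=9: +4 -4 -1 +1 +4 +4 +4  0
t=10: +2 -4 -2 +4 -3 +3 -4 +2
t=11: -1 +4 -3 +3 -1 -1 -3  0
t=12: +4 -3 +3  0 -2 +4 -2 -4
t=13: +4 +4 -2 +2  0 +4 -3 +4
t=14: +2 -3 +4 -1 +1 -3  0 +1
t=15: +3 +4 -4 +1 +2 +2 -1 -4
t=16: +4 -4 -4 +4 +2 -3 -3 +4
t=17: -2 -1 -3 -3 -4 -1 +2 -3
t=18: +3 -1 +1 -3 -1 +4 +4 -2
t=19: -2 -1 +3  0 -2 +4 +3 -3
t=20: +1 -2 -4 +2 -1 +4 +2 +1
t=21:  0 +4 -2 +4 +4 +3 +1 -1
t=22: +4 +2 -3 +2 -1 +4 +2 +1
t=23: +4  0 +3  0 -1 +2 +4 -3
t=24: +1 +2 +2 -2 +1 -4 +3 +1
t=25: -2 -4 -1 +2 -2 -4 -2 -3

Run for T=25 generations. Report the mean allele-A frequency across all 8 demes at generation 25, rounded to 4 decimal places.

t=0: k=[53 53 53 0 0 0 0 0]
t=1: x=[53.0000 53.0000 50.8800 2.1200 0.0000 0.0000 0.0000 0.0000] k=[53 53 52 4 0 0 0 0]
t=2: x=[53.0000 52.9600 50.1200 5.7600 0.1600 0.0000 0.0000 0.0000] k=[53 50 50 4 1 0 0 0]
t=3: x=[52.8800 50.1200 48.1600 5.7200 1.0800 0.0400 0.0000 0.0000] k=[53 48 48 3 0 2 0 0]
t=4: x=[52.8000 48.2000 46.2000 4.6800 0.2000 1.8400 0.0800 0.0000] k=[49 49 43 2 2 0 2 0]
t=5: x=[49.0000 48.7600 41.6000 3.6400 1.9200 0.1600 1.8400 0.0800] k=[46 46 45 1 0 3 5 0]
t=6: x=[46.0000 45.9600 43.2800 2.7200 0.1600 2.9600 4.7200 0.2000] k=[45 50 40 2 0 2 1 3]
t=7: x=[45.2000 49.4000 38.8800 3.4400 0.1600 1.8800 1.1200 2.9200] k=[47 48 42 1 0 0 5 3]
t=8: x=[47.0400 47.7200 40.6000 2.6000 0.0400 0.2000 4.7200 3.0800] k=[44 50 44 7 3 0 7 7]
t=9: x=[44.2400 49.5200 42.7600 8.3200 3.0400 0.4000 6.7200 7.0000] k=[48 46 42 9 7 4 11 7]
t=10: x=[47.9200 45.9200 40.8400 10.2400 6.9600 4.4000 10.5600 7.1600] k=[50 42 39 14 4 7 7 9]
t=11: x=[49.6800 42.2000 38.1200 14.6000 4.5200 6.8800 7.0800 8.9200] k=[49 46 35 18 4 6 4 9]
t=12: x=[48.8800 45.6800 34.7600 18.1200 4.6400 5.8400 4.2800 8.8000] k=[53 43 38 18 3 10 2 5]
t=13: x=[52.6000 43.2000 37.4000 18.2000 3.8800 9.4000 2.4400 4.8800] k=[53 47 35 20 4 13 0 9]
t=14: x=[52.7600 46.7600 34.8800 19.9600 5.0000 12.1200 0.8800 8.6400] k=[53 44 39 19 6 9 1 10]
t=15: x=[52.6400 44.1600 38.4000 19.2800 6.6400 8.5600 1.6800 9.6400] k=[53 48 34 20 9 11 1 6]
t=16: x=[52.8000 47.6400 34.0000 20.1200 9.5200 10.5200 1.6000 5.8000] k=[53 44 30 24 12 8 0 10]
t=17: x=[52.6400 43.8000 30.3200 23.7600 12.3200 7.8400 0.7200 9.6000] k=[51 43 27 21 8 7 3 7]
t=18: x=[50.6800 42.6800 27.4000 20.7200 8.4800 6.8800 3.3200 6.8400] k=[53 42 28 18 7 11 7 5]
t=19: x=[52.5600 41.8800 28.1600 17.9600 7.6000 10.6800 7.0800 5.0800] k=[51 41 31 18 6 15 10 2]
t=20: x=[50.6000 41.0000 30.8800 18.0400 6.8400 14.4400 9.8800 2.3200] k=[52 39 27 20 6 18 12 3]
t=21: x=[51.4800 39.0400 27.2000 19.7200 7.0400 17.2800 11.8800 3.3600] k=[51 43 25 24 11 20 13 2]
t=22: x=[50.6800 42.6000 25.6800 23.5200 11.8800 19.3600 12.8400 2.4400] k=[53 45 23 26 11 23 15 3]
t=23: x=[52.6800 44.4400 24.0000 25.2800 12.0800 22.2000 14.8400 3.4800] k=[53 44 27 25 11 24 19 0]
t=24: x=[52.6400 43.6800 27.6000 24.5200 12.0800 23.2800 18.4400 0.7600] k=[53 46 30 23 13 19 21 2]
t=25: x=[52.7200 45.6400 30.3600 22.8800 13.6400 18.8400 20.1600 2.7600] k=[51 42 29 25 12 15 18 0]

0.4528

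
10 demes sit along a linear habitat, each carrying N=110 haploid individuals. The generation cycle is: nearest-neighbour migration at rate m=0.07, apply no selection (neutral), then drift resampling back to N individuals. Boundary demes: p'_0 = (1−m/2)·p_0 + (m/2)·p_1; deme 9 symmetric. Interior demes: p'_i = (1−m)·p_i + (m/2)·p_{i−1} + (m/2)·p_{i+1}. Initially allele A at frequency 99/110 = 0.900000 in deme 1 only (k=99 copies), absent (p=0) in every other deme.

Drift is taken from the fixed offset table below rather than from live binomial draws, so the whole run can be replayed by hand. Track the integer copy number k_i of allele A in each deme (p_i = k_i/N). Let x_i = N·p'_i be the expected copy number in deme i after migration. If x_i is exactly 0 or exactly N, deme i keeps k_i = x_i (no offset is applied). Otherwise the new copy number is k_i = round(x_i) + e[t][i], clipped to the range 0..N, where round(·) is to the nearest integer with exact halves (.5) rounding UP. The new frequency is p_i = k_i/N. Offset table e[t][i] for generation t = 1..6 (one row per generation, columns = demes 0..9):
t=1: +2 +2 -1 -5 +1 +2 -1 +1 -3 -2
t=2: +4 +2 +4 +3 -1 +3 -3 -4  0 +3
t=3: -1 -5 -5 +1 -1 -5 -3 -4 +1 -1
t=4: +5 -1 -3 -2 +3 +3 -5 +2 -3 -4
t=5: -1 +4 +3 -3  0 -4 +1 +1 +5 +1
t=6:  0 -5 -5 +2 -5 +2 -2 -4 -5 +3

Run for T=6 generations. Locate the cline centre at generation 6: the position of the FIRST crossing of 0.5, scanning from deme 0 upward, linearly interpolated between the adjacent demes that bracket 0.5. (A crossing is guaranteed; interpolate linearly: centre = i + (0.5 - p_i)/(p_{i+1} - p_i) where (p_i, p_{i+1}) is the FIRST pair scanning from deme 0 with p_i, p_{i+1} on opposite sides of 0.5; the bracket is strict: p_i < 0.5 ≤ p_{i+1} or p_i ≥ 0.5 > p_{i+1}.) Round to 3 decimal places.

t=0: k=[0 99 0 0 0 0 0 0 0 0]
t=1: x=[3.4650 92.0700 3.4650 0.0000 0.0000 0.0000 0.0000 0.0000 0.0000 0.0000] k=[5 94 2 0 0 0 0 0 0 0]
t=2: x=[8.1150 87.6650 5.1500 0.0700 0.0000 0.0000 0.0000 0.0000 0.0000 0.0000] k=[12 90 9 3 0 0 0 0 0 0]
t=3: x=[14.7300 84.4350 11.6250 3.1050 0.1050 0.0000 0.0000 0.0000 0.0000 0.0000] k=[14 79 7 4 0 0 0 0 0 0]
t=4: x=[16.2750 74.2050 9.4150 3.9650 0.1400 0.0000 0.0000 0.0000 0.0000 0.0000] k=[21 73 6 2 3 0 0 0 0 0]
t=5: x=[22.8200 68.8350 8.2050 2.1750 2.8600 0.1050 0.0000 0.0000 0.0000 0.0000] k=[22 73 11 0 3 0 0 0 0 0]
t=6: x=[23.7850 69.0450 12.7850 0.4900 2.7900 0.1050 0.0000 0.0000 0.0000 0.0000] k=[24 64 8 2 0 2 0 0 0 0]

0.775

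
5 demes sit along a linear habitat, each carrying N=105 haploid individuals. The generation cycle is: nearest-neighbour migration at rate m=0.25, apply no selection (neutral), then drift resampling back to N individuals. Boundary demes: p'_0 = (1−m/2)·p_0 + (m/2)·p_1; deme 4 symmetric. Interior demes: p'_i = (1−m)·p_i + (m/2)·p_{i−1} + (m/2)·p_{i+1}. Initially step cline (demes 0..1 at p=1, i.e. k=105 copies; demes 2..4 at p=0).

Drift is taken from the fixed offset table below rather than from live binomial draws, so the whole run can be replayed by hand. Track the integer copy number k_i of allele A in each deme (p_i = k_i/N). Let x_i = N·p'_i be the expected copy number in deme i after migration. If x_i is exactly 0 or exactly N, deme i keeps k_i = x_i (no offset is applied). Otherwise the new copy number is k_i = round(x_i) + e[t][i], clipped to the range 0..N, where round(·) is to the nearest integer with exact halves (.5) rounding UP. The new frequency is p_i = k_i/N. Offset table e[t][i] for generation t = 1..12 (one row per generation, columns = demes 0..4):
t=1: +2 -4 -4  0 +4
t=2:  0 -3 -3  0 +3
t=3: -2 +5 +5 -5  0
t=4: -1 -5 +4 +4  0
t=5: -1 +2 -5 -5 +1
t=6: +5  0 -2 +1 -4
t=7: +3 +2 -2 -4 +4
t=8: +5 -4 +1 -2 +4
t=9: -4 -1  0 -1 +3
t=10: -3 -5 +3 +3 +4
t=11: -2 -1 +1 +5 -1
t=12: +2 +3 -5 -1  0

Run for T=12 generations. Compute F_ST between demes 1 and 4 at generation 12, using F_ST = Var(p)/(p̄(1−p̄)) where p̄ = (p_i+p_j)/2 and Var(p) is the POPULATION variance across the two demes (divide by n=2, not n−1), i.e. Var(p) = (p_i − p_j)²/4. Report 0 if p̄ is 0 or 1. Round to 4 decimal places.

0.1826

t=0: k=[105 105 0 0 0]
t=1: x=[105.0000 91.8750 13.1250 0.0000 0.0000] k=[105 88 9 0 0]
t=2: x=[102.8750 80.2500 17.7500 1.1250 0.0000] k=[103 77 15 1 0]
t=3: x=[99.7500 72.5000 21.0000 2.6250 0.1250] k=[98 78 26 0 0]
t=4: x=[95.5000 74.0000 29.2500 3.2500 0.0000] k=[95 69 33 7 0]
t=5: x=[91.7500 67.7500 34.2500 9.3750 0.8750] k=[91 70 29 4 2]
t=6: x=[88.3750 67.5000 31.0000 6.8750 2.2500] k=[93 68 29 8 0]
t=7: x=[89.8750 66.2500 31.2500 9.6250 1.0000] k=[93 68 29 6 5]
t=8: x=[89.8750 66.2500 31.0000 8.7500 5.1250] k=[95 62 32 7 9]
t=9: x=[90.8750 62.3750 32.6250 10.3750 8.7500] k=[87 61 33 9 12]
t=10: x=[83.7500 60.7500 33.5000 12.3750 11.6250] k=[81 56 37 15 16]
t=11: x=[77.8750 56.7500 36.6250 17.8750 15.8750] k=[76 56 38 23 15]
t=12: x=[73.5000 56.2500 38.3750 23.8750 16.0000] k=[76 59 33 23 16]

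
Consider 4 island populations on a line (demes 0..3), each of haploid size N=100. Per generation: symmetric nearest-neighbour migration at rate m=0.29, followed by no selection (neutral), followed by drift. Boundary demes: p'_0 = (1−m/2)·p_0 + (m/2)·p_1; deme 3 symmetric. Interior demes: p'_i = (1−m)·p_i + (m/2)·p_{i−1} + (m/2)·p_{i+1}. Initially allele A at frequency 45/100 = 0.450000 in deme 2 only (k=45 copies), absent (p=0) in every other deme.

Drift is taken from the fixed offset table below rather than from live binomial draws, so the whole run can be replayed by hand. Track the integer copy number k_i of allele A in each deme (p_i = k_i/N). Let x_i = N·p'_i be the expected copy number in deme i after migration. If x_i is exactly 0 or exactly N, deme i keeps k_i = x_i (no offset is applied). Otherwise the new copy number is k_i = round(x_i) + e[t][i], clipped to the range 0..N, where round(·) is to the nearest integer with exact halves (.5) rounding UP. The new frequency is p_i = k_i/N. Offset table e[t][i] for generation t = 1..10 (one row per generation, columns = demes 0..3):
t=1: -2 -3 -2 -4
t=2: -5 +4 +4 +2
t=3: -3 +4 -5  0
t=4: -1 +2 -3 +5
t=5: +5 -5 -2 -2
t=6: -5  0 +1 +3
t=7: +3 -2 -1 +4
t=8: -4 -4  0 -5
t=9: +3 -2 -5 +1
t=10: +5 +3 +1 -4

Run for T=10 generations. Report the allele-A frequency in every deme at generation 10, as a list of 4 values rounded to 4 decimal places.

t=0: k=[0 0 45 0]
t=1: x=[0.0000 6.5250 31.9500 6.5250] k=[0 4 30 3]
t=2: x=[0.5800 7.1900 22.3150 6.9150] k=[0 11 26 9]
t=3: x=[1.5950 11.5800 21.3600 11.4650] k=[0 16 16 11]
t=4: x=[2.3200 13.6800 15.2750 11.7250] k=[1 16 12 17]
t=5: x=[3.1750 13.2450 13.3050 16.2750] k=[8 8 11 14]
t=6: x=[8.0000 8.4350 11.0000 13.5650] k=[3 8 12 17]
t=7: x=[3.7250 7.8550 12.1450 16.2750] k=[7 6 11 20]
t=8: x=[6.8550 6.8700 11.5800 18.6950] k=[3 3 12 14]
t=9: x=[3.0000 4.3050 10.9850 13.7100] k=[6 2 6 15]
t=10: x=[5.4200 3.1600 6.7250 13.6950] k=[10 6 8 10]

[0.1000, 0.0600, 0.0800, 0.1000]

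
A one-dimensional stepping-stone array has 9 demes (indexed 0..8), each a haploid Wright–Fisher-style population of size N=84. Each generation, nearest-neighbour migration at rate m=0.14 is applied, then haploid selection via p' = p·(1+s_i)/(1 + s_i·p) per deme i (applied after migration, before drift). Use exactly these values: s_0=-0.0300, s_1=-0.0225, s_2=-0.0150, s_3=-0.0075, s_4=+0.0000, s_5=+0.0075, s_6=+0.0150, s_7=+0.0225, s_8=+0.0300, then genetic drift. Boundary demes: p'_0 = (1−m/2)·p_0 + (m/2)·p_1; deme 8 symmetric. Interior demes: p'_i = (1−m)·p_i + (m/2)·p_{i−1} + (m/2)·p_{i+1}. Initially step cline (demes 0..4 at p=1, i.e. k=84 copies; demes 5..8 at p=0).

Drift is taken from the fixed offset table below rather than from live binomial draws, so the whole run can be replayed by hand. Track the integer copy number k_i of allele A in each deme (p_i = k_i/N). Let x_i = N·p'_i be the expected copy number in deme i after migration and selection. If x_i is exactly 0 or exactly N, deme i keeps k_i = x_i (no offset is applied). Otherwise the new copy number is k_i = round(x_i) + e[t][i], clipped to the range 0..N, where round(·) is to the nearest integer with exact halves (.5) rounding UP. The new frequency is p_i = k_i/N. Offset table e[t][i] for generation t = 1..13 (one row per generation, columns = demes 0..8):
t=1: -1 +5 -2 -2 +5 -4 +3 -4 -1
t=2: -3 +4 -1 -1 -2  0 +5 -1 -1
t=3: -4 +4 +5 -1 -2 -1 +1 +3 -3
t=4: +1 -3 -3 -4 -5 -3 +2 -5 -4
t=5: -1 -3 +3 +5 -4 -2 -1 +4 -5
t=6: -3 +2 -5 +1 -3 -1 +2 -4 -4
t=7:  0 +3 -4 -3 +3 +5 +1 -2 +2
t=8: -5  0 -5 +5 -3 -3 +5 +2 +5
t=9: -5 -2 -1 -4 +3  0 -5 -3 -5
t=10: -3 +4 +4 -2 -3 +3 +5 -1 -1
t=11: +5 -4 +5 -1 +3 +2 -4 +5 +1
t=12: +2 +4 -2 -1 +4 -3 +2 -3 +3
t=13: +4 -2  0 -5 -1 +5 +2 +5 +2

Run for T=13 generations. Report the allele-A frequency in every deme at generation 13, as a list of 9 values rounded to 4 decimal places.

t=0: k=[84 84 84 84 84 0 0 0 0]
t=1: x=[84.0000 84.0000 84.0000 84.0000 78.1200 5.9210 0.0000 0.0000 0.0000] k=[84 84 84 84 83 2 0 0 0]
t=2: x=[84.0000 84.0000 84.0000 83.9295 77.4000 7.5814 0.1421 0.0000 0.0000] k=[84 84 84 83 75 8 5 0 0]
t=3: x=[84.0000 84.0000 83.9289 82.4989 70.8700 12.5596 4.9286 0.3578 0.0000] k=[84 84 84 81 69 12 6 3 0]
t=4: x=[84.0000 84.0000 83.7868 80.3438 65.8500 15.6650 6.2962 3.0650 0.2163] k=[84 84 81 76 61 13 8 0 0]
t=5: x=[84.0000 83.7852 80.8140 75.2411 58.6900 16.1071 7.8959 0.5725 0.0000] k=[84 81 84 80 55 14 7 5 0]
t=6: x=[83.7835 81.3625 83.5026 78.4914 53.8800 16.4787 7.4505 4.8915 0.3605] k=[81 83 79 79 51 15 9 1 0]
t=7: x=[81.0546 82.5479 79.2122 76.9918 50.4400 17.2020 8.9787 1.5229 0.0721] k=[81 84 75 74 53 22 10 0 2]
t=8: x=[81.1267 83.1409 75.4446 72.5256 52.3000 23.4561 10.2735 0.8587 1.9145] k=[76 83 70 78 49 20 15 3 7]
t=9: x=[76.2791 81.5464 71.3080 75.3518 49.0000 21.8004 14.6896 4.2081 6.9050] k=[71 80 70 71 52 22 10 1 2]
t=10: x=[71.3052 78.5553 70.6007 69.5100 51.2300 23.3859 10.3443 1.7375 1.9865] k=[68 83 75 68 48 26 15 1 1]
t=11: x=[68.6720 81.3318 74.9487 66.9881 47.8600 26.9065 14.9723 2.0235 1.0296] k=[74 77 80 66 51 29 11 7 2]
t=12: x=[73.9435 76.8526 78.7359 65.8230 50.5100 29.4227 12.1337 7.0728 2.4185] k=[76 81 77 65 55 26 14 4 5]
t=13: x=[76.1356 80.2901 76.3354 65.0297 53.6700 27.3276 14.3160 4.8711 5.0690] k=[80 78 76 60 53 32 16 10 7]

[0.9524, 0.9286, 0.9048, 0.7143, 0.6310, 0.3810, 0.1905, 0.1190, 0.0833]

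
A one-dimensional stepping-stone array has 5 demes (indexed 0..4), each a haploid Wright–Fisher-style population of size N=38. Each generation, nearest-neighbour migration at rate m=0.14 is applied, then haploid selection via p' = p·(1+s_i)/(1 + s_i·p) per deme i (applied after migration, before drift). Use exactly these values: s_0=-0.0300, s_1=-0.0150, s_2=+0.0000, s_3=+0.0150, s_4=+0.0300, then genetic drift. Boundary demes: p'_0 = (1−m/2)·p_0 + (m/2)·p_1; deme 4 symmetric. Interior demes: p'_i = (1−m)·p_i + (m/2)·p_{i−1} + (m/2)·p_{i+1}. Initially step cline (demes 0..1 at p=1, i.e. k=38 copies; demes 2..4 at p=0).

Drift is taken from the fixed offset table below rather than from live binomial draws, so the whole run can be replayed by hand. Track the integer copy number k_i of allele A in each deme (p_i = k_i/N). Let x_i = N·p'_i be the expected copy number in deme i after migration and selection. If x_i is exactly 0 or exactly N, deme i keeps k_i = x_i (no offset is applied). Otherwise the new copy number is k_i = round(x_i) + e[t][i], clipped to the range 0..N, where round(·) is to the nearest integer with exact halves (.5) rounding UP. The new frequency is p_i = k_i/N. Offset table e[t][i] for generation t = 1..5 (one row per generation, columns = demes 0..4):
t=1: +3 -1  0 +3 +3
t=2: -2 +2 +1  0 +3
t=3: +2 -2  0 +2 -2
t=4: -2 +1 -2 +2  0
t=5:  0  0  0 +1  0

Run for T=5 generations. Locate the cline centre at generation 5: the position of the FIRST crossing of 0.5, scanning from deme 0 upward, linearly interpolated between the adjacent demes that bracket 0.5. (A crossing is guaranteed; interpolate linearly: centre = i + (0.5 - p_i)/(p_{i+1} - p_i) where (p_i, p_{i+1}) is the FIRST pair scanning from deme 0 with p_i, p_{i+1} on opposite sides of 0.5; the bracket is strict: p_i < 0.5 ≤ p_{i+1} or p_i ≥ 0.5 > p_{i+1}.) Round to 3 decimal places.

t=0: k=[38 38 0 0 0]
t=1: x=[38.0000 35.3024 2.6600 0.0000 0.0000] k=[38 34 3 0 0]
t=2: x=[37.7114 32.0344 4.9600 0.2131 0.0000] k=[36 34 6 0 0]
t=3: x=[35.7977 32.1051 7.5400 0.4262 0.0000] k=[38 30 8 2 0]
t=4: x=[37.4229 28.9159 9.1200 2.3121 0.1442] k=[35 30 7 4 0]
t=5: x=[34.5558 28.6337 8.4000 3.9828 0.2883] k=[35 29 8 5 0]

1.476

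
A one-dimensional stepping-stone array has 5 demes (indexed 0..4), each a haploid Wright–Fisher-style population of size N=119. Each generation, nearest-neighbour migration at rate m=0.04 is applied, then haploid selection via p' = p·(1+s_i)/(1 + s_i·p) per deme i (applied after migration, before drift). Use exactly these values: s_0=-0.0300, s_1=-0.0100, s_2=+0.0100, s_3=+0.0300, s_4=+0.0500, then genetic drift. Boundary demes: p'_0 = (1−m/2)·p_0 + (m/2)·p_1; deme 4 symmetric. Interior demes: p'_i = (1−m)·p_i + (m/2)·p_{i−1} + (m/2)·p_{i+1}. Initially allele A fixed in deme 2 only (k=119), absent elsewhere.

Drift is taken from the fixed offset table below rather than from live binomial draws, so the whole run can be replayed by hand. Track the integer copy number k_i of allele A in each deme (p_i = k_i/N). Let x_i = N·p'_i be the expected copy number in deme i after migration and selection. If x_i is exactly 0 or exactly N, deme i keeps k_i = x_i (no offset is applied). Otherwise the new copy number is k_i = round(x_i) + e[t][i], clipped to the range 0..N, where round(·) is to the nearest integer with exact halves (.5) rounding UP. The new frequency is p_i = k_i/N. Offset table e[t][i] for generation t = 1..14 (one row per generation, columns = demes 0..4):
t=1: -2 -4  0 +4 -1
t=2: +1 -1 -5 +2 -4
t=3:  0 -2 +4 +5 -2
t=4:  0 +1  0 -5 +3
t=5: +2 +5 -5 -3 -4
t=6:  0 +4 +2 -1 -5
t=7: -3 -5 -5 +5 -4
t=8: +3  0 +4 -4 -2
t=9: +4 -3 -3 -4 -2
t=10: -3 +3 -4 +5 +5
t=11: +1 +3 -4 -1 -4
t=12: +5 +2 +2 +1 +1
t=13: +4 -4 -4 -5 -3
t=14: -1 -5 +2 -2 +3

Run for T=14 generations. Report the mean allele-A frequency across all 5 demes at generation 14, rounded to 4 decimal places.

0.1882

t=0: k=[0 0 119 0 0]
t=1: x=[0.0000 2.3567 114.2853 2.4499 0.0000] k=[0 0 114 6 0]
t=2: x=[0.0000 2.2576 109.6461 8.2644 0.1260] k=[0 1 105 10 0]
t=3: x=[0.0194 3.0302 101.1713 12.0156 0.2100] k=[0 1 105 17 0]
t=4: x=[0.0194 3.0302 101.3104 18.8849 0.3569] k=[0 4 101 14 3]
t=5: x=[0.0776 5.8043 97.4959 15.9233 3.3764] k=[2 11 92 13 0]
t=6: x=[2.1158 12.3285 89.0237 14.6965 0.2730] k=[2 16 91 14 0]
t=7: x=[2.2129 17.0725 88.1878 15.6576 0.2940] k=[0 12 83 21 0]
t=8: x=[0.2328 13.0627 80.5993 22.3516 0.4409] k=[3 13 85 18 0]
t=9: x=[3.1065 14.1145 82.4724 19.4563 0.3779] k=[7 11 79 15 0]
t=10: x=[6.8799 12.1698 76.6319 16.3934 0.3150] k=[4 15 73 21 5]
t=11: x=[4.0978 15.8018 71.0851 22.2498 5.5735] k=[5 19 67 21 2]
t=12: x=[5.1284 19.5155 65.4132 22.0664 2.4965] k=[10 22 67 23 3]
t=13: x=[9.9585 22.4762 65.5131 24.0421 3.5649] k=[14 18 62 19 1]
t=14: x=[13.7063 18.6415 60.5560 19.9867 1.4272] k=[13 14 63 18 4]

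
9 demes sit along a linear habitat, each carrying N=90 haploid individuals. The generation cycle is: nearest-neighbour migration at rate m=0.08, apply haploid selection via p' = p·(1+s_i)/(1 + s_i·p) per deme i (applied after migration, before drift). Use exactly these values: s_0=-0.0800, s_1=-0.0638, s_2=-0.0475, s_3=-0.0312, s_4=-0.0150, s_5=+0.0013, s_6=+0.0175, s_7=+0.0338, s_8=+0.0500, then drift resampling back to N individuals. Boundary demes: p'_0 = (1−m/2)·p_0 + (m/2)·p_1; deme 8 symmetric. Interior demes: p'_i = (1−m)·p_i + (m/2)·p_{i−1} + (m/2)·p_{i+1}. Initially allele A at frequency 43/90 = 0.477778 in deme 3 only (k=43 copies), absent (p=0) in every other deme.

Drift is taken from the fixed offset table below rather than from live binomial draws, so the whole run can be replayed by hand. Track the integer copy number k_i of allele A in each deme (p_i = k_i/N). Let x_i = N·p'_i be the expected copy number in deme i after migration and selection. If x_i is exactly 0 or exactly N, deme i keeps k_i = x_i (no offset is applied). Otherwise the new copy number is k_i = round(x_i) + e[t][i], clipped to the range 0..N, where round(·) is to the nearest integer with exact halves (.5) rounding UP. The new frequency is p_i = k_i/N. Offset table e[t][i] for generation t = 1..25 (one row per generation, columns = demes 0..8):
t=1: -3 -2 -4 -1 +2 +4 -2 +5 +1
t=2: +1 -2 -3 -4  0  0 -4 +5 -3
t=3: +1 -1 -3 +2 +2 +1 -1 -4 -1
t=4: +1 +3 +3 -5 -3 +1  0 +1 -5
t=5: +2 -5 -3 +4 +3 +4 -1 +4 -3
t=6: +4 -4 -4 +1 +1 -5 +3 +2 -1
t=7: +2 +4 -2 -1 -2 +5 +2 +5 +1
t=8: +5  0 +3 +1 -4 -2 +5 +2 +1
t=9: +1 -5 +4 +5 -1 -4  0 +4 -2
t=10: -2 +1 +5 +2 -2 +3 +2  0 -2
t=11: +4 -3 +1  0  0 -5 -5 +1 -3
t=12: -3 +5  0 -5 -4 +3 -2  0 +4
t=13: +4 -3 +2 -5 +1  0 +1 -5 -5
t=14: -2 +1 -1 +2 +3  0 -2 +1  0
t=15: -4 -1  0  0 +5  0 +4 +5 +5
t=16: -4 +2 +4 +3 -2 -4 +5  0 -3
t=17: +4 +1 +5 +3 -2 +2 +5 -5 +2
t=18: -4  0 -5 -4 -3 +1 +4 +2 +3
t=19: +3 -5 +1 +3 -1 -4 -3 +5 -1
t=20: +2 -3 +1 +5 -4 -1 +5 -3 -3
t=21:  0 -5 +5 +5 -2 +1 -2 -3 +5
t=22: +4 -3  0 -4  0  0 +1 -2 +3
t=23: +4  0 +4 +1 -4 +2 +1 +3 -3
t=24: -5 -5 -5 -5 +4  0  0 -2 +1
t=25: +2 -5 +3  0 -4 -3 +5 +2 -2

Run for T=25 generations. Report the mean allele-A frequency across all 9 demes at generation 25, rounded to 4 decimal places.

0.1049

t=0: k=[0 0 0 43 0 0 0 0 0]
t=1: x=[0.0000 0.0000 1.6398 38.8586 1.6947 0.0000 0.0000 0.0000 0.0000] k=[0 0 0 38 4 0 0 0 0]
t=2: x=[0.0000 0.0000 1.4490 34.4436 5.1264 0.1602 0.0000 0.0000 0.0000] k=[0 0 0 30 5 0 0 0 0]
t=3: x=[0.0000 0.0000 1.1437 27.1947 5.7185 0.2003 0.0000 0.0000 0.0000] k=[0 0 0 29 8 1 0 0 0]
t=4: x=[0.0000 0.0000 1.1056 26.4047 8.4436 1.2416 0.0407 0.0000 0.0000] k=[0 0 4 21 5 2 0 0 0]
t=5: x=[0.0000 0.1498 4.3156 19.1970 5.4422 2.0426 0.0814 0.0000 0.0000] k=[0 0 1 23 8 6 0 0 0]
t=6: x=[0.0000 0.0374 1.7543 21.0053 8.4041 5.8471 0.2442 0.0000 0.0000] k=[0 0 0 22 9 1 3 0 0]
t=7: x=[0.0000 0.0000 0.8386 20.1008 9.0759 1.4018 2.8474 0.1241 0.0000] k=[0 0 0 19 7 6 5 5 0]
t=8: x=[0.0000 0.0000 0.7242 17.3125 7.3375 6.0073 5.1232 4.9533 0.2100] k=[0 0 4 18 3 4 10 7 1]
t=9: x=[0.0000 0.1498 4.2008 16.4104 3.5876 4.2052 9.7903 7.0942 1.3011] k=[0 0 8 21 3 0 10 11 0]
t=10: x=[0.0000 0.2997 7.8444 19.2755 3.5481 0.5207 9.7903 10.8328 0.4619] k=[0 1 13 21 2 4 12 11 0]
t=11: x=[0.0368 1.3495 12.3135 19.4327 2.7987 4.2453 11.8170 10.9148 0.4619] k=[4 0 13 19 3 0 7 12 0]
t=12: x=[3.5449 0.6369 12.1977 17.6656 3.4692 0.4005 7.0316 11.6531 0.5039] k=[1 6 12 13 0 3 5 12 5]
t=13: x=[1.1052 5.6790 11.3099 12.1041 0.6305 2.9637 5.2857 11.7761 5.5278] k=[5 3 13 7 2 3 6 7 1]
t=14: x=[4.5463 3.2660 11.8502 6.8370 2.2072 3.0839 6.0167 6.9296 1.3011] k=[3 4 11 9 5 3 4 8 1]
t=15: x=[2.8044 3.9815 10.1918 8.6685 5.0080 3.1239 4.1887 7.7934 1.3430] k=[0 3 10 9 10 3 8 13 6]
t=16: x=[0.1104 2.9650 9.2675 8.8245 9.5502 3.4843 8.1274 12.8826 6.5711] k=[0 5 13 12 8 0 13 13 4]
t=17: x=[0.1840 4.8108 12.1205 11.5569 7.7325 0.8411 12.6677 13.0055 4.5669] k=[4 6 17 15 6 3 18 8 7]
t=18: x=[3.7673 5.9812 15.8349 14.3339 6.1528 3.7246 17.2405 8.6155 7.3632] k=[0 6 11 10 3 5 21 11 10]
t=19: x=[0.2208 5.6034 10.3074 9.4876 3.3115 5.5668 20.2308 11.6941 10.4835] k=[3 1 11 12 2 2 17 17 9]
t=20: x=[2.6934 1.3870 10.1918 11.2444 2.3649 2.6033 16.6340 17.1364 9.7356] k=[5 0 11 16 0 2 22 14 7]
t=21: x=[4.4349 0.5994 10.3074 14.7646 0.7093 2.7234 21.1595 14.4384 7.6132] k=[4 0 15 20 0 4 19 11 13]
t=22: x=[3.5449 0.7119 14.0145 18.5292 0.9458 4.4455 18.3320 11.7351 13.4693] k=[8 0 14 15 1 4 19 10 16]
t=23: x=[7.1142 0.8244 12.9317 14.0207 1.6553 4.4855 18.2915 10.9148 16.4044] k=[11 1 17 15 0 6 19 14 13]
t=24: x=[9.8448 1.9126 15.6411 14.0990 0.8275 6.2876 18.5340 14.5612 13.5935] k=[5 0 11 9 5 6 19 13 15]
t=25: x=[4.4349 0.5994 10.0377 8.6685 5.1264 6.4878 18.4936 13.7017 15.5372] k=[6 0 13 9 1 3 23 16 14]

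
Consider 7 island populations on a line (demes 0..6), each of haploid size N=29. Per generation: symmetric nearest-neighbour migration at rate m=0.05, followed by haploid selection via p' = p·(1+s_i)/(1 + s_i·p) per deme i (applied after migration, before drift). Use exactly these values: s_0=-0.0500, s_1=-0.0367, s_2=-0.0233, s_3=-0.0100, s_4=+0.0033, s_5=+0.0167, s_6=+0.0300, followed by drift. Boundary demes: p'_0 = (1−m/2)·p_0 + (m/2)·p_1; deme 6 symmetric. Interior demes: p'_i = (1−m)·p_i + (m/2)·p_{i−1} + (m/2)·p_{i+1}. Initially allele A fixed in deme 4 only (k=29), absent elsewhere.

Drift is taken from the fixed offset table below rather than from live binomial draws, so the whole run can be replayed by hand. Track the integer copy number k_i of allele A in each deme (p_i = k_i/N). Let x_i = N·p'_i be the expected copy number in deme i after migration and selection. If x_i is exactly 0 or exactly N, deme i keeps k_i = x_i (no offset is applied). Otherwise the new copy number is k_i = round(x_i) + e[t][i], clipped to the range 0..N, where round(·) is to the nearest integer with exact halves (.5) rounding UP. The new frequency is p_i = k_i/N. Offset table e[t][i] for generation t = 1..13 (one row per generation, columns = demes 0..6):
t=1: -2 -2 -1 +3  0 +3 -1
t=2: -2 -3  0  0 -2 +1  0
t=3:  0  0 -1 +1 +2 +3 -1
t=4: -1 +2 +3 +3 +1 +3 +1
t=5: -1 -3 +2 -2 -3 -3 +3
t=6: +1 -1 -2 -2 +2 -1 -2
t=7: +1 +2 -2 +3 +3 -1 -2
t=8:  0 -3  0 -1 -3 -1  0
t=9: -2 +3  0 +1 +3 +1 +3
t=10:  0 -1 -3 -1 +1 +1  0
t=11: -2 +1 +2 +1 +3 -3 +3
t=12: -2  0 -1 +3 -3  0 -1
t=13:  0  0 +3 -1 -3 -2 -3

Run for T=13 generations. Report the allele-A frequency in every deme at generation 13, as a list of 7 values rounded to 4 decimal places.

[0.0000, 0.1034, 0.1379, 0.3103, 0.5862, 0.1379, 0.0690]

t=0: k=[0 0 0 0 29 0 0]
t=1: x=[0.0000 0.0000 0.0000 0.7179 27.5545 0.7368 0.0000] k=[0 0 0 4 28 4 0]
t=2: x=[0.0000 0.0000 0.0977 4.4619 26.8067 4.5633 0.1030] k=[0 0 0 4 25 6 0]
t=3: x=[0.0000 0.0000 0.0977 4.3874 24.0136 6.4073 0.1545] k=[0 0 0 5 26 9 0]
t=4: x=[0.0000 0.0000 0.1221 5.3560 25.0612 9.3043 0.2317] k=[0 0 3 8 26 12 1]
t=5: x=[0.0000 0.0723 2.9863 8.2655 25.2109 12.1919 1.3115] k=[0 0 5 6 22 9 4]
t=6: x=[0.0000 0.1204 4.8047 6.3252 21.2937 9.3043 4.2307] k=[0 0 3 4 23 8 2]
t=7: x=[0.0000 0.0723 2.8881 4.4123 22.1672 8.3229 2.2096] k=[0 2 1 7 25 7 0]
t=8: x=[0.0475 1.8589 1.1487 7.2452 24.1134 7.3656 0.1802] k=[0 0 1 6 21 6 0]
t=9: x=[0.0000 0.0241 1.0753 6.2009 20.2701 6.3064 0.1545] k=[0 3 1 7 23 7 3]
t=10: x=[0.0713 2.7796 1.1732 7.1955 22.2171 7.3908 3.1828] k=[0 2 0 6 23 8 3]
t=11: x=[0.0475 1.8347 0.1954 6.2257 22.2171 8.3481 3.2084] k=[0 3 2 7 25 5 6]
t=12: x=[0.0713 2.8039 2.1035 7.2701 24.0635 5.5995 6.1164] k=[0 3 1 10 21 6 5]
t=13: x=[0.0713 2.7796 1.2466 9.9841 20.3700 6.4325 5.1490] k=[0 3 4 9 17 4 2]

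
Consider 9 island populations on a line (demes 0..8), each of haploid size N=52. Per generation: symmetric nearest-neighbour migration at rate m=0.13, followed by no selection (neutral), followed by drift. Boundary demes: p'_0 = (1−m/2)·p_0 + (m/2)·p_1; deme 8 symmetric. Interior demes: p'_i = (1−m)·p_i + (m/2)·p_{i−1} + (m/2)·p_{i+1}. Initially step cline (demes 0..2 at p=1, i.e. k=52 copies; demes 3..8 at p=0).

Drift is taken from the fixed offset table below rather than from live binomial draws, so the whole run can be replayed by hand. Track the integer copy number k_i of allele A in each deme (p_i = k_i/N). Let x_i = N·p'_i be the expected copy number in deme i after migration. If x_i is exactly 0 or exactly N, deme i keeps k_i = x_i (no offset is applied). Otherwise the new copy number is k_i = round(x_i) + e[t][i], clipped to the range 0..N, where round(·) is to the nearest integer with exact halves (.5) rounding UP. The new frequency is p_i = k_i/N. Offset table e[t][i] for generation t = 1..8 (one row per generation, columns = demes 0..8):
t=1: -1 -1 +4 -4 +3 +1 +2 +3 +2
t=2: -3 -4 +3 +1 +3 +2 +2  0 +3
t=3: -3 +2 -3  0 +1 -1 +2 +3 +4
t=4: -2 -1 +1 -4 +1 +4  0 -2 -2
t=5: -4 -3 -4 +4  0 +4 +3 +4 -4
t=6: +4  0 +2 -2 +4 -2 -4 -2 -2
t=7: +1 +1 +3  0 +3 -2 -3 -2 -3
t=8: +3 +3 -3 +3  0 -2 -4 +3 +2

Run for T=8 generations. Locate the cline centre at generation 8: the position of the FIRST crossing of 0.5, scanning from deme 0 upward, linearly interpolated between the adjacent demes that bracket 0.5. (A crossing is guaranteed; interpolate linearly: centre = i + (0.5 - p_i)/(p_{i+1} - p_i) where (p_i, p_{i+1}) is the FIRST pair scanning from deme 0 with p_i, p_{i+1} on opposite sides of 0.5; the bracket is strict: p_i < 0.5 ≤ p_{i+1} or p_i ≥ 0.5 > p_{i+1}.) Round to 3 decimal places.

t=0: k=[52 52 52 0 0 0 0 0 0]
t=1: x=[52.0000 52.0000 48.6200 3.3800 0.0000 0.0000 0.0000 0.0000 0.0000] k=[52 52 52 0 0 0 0 0 0]
t=2: x=[52.0000 52.0000 48.6200 3.3800 0.0000 0.0000 0.0000 0.0000 0.0000] k=[52 52 52 4 0 0 0 0 0]
t=3: x=[52.0000 52.0000 48.8800 6.8600 0.2600 0.0000 0.0000 0.0000 0.0000] k=[52 52 46 7 1 0 0 0 0]
t=4: x=[52.0000 51.6100 43.8550 9.1450 1.3250 0.0650 0.0000 0.0000 0.0000] k=[52 51 45 5 2 4 0 0 0]
t=5: x=[51.9350 50.6750 42.7900 7.4050 2.3250 3.6100 0.2600 0.0000 0.0000] k=[48 48 39 11 2 8 3 0 0]
t=6: x=[48.0000 47.4150 37.7650 12.2350 2.9750 7.2850 3.1300 0.1950 0.0000] k=[52 47 40 10 7 5 0 0 0]
t=7: x=[51.6750 46.8700 38.5050 11.7550 7.0650 4.8050 0.3250 0.0000 0.0000] k=[52 48 42 12 10 3 0 0 0]
t=8: x=[51.7400 47.8700 40.4400 13.8200 9.6750 3.2600 0.1950 0.0000 0.0000] k=[52 51 37 17 10 1 0 0 0]

2.550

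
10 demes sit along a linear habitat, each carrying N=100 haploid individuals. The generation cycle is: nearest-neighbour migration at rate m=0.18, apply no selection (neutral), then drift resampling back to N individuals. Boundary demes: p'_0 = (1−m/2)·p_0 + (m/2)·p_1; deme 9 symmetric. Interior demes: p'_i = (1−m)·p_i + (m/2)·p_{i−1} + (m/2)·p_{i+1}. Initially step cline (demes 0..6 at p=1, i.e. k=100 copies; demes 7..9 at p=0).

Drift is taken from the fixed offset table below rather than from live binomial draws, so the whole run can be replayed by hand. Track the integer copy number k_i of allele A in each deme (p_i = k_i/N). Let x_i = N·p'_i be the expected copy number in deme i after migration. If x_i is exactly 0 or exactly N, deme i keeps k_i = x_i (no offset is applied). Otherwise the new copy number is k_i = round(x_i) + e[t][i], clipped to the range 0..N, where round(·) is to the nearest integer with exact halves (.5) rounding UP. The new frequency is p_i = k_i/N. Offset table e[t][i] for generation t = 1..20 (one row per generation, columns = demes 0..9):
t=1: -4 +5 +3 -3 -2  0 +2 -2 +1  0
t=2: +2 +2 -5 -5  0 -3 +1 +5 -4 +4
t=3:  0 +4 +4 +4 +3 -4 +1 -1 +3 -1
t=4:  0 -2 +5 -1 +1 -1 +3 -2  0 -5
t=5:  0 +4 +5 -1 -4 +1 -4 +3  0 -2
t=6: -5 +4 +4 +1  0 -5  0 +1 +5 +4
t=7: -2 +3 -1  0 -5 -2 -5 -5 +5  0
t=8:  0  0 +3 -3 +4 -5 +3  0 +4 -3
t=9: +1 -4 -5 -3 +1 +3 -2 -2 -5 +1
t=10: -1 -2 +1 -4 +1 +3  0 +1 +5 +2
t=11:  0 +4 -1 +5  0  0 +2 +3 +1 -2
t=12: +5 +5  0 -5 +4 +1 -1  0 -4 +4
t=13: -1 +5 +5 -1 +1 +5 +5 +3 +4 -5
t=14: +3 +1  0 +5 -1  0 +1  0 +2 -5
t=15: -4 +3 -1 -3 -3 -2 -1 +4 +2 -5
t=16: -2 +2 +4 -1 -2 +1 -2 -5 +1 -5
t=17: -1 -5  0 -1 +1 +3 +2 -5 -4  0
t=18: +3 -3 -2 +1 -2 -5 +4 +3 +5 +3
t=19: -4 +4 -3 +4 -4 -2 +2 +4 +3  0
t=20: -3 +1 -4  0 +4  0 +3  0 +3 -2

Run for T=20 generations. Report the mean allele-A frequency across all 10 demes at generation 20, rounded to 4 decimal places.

t=0: k=[100 100 100 100 100 100 100 0 0 0]
t=1: x=[100.0000 100.0000 100.0000 100.0000 100.0000 100.0000 91.0000 9.0000 0.0000 0.0000] k=[100 100 100 100 100 100 93 7 0 0]
t=2: x=[100.0000 100.0000 100.0000 100.0000 100.0000 99.3700 85.8900 14.1100 0.6300 0.0000] k=[100 100 100 100 100 96 87 19 0 0]
t=3: x=[100.0000 100.0000 100.0000 100.0000 99.6400 95.5500 81.6900 23.4100 1.7100 0.0000] k=[100 100 100 100 100 92 83 22 5 0]
t=4: x=[100.0000 100.0000 100.0000 100.0000 99.2800 91.9100 78.3200 25.9600 6.0800 0.4500] k=[100 100 100 100 100 91 81 24 6 0]
t=5: x=[100.0000 100.0000 100.0000 100.0000 99.1900 90.9100 76.7700 27.5100 7.0800 0.5400] k=[100 100 100 100 95 92 73 31 7 0]
t=6: x=[100.0000 100.0000 100.0000 99.5500 95.1800 90.5600 70.9300 32.6200 8.5300 0.6300] k=[100 100 100 100 95 86 71 34 14 5]
t=7: x=[100.0000 100.0000 100.0000 99.5500 94.6400 85.4600 69.0200 35.5300 14.9900 5.8100] k=[100 100 100 100 90 83 64 31 20 6]
t=8: x=[100.0000 100.0000 100.0000 99.1000 90.2700 81.9200 62.7400 32.9800 19.7300 7.2600] k=[100 100 100 96 94 77 66 33 24 4]
t=9: x=[100.0000 100.0000 99.6400 96.1800 92.6500 77.5400 64.0200 35.1600 23.0100 5.8000] k=[100 100 95 93 94 81 62 33 18 7]
t=10: x=[100.0000 99.5500 95.2700 93.2700 92.7400 80.4600 61.1000 34.2600 18.3600 7.9900] k=[100 98 96 89 94 83 61 35 23 10]
t=11: x=[99.8200 98.0000 95.5500 90.0800 92.5600 82.0100 60.6400 36.2600 22.9100 11.1700] k=[100 100 95 95 93 82 63 39 24 9]
t=12: x=[100.0000 99.5500 95.4500 94.8200 92.1900 81.2800 62.5500 39.8100 24.0000 10.3500] k=[100 100 95 90 96 82 62 40 20 14]
t=13: x=[100.0000 99.5500 95.0000 90.9900 94.2000 81.4600 61.8200 40.1800 21.2600 14.5400] k=[100 100 100 90 95 86 67 43 25 10]
t=14: x=[100.0000 100.0000 99.1000 91.3500 93.7400 85.1000 66.5500 43.5400 25.2700 11.3500] k=[100 100 99 96 93 85 68 44 27 6]
t=15: x=[100.0000 99.9100 98.8200 96.0000 92.5500 84.1900 67.3700 44.6300 26.6400 7.8900] k=[100 100 98 93 90 82 66 49 29 3]
t=16: x=[100.0000 99.8200 97.7300 93.1800 89.5500 81.2800 65.9100 48.7300 28.4600 5.3400] k=[100 100 100 92 88 82 64 44 29 0]
t=17: x=[100.0000 100.0000 99.2800 92.3600 87.8200 80.9200 63.8200 44.4500 27.7400 2.6100] k=[100 100 99 91 89 84 66 39 24 3]
t=18: x=[100.0000 99.9100 98.3700 91.5400 88.7300 82.8300 65.1900 40.0800 23.4600 4.8900] k=[100 97 96 93 87 78 69 43 28 8]
t=19: x=[99.7300 97.1800 95.8200 92.7300 86.7300 78.0000 67.4700 43.9900 27.5500 9.8000] k=[96 100 93 97 83 76 69 48 31 10]
t=20: x=[96.3600 99.0100 93.9900 95.3800 83.6300 76.0000 67.7400 48.3600 30.6400 11.8900] k=[93 100 90 95 88 76 71 48 34 10]

0.7050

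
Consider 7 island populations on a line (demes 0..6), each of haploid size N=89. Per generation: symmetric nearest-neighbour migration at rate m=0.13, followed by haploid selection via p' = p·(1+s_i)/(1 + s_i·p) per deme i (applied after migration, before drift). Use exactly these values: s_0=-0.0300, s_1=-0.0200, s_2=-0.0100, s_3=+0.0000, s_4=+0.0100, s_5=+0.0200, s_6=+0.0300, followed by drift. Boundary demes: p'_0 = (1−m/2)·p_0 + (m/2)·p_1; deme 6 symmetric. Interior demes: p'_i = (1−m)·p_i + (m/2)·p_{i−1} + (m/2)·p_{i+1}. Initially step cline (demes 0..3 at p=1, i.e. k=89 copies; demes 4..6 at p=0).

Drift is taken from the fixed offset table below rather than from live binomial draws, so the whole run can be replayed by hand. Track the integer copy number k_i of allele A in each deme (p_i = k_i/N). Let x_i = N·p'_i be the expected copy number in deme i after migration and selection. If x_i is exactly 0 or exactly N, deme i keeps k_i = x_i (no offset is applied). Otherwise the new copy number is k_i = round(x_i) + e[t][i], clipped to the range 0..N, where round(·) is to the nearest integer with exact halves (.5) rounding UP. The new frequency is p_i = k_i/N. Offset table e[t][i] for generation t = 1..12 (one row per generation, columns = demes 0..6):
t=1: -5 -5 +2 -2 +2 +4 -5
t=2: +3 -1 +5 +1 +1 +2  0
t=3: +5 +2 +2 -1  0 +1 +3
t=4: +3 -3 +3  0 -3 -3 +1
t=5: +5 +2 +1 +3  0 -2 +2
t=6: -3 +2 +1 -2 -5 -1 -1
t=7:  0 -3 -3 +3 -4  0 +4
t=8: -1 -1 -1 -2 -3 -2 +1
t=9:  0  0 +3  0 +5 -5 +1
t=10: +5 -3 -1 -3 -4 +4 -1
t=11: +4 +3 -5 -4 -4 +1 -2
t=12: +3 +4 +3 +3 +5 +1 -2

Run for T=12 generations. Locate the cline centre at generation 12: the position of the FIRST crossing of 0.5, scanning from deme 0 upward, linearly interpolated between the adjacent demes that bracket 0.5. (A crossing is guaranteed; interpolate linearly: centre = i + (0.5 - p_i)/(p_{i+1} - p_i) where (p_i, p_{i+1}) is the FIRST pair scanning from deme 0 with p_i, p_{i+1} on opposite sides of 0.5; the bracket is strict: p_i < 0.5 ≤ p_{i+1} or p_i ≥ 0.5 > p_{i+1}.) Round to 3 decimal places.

t=0: k=[89 89 89 89 0 0 0]
t=1: x=[89.0000 89.0000 89.0000 83.2150 5.8391 0.0000 0.0000] k=[89 89 89 81 8 0 0]
t=2: x=[89.0000 89.0000 88.4748 76.7750 12.3303 0.5303 0.0000] k=[89 89 89 78 13 3 0]
t=3: x=[89.0000 89.0000 88.2778 74.4900 16.7096 3.5214 0.2008] k=[89 89 89 73 17 5 3]
t=4: x=[89.0000 89.0000 87.9496 70.4000 20.0139 5.7557 3.2205] k=[89 89 89 70 17 3 4]
t=5: x=[89.0000 89.0000 87.7527 67.7900 19.6871 4.0509 4.0477] k=[89 89 89 71 20 2 6]
t=6: x=[89.0000 89.0000 87.8183 68.8550 22.3109 3.4959 5.9008] k=[89 89 89 67 17 2 5]
t=7: x=[89.0000 89.0000 87.5558 65.1800 19.4257 3.2311 4.9411] k=[89 89 85 68 15 3 9]
t=8: x=[89.0000 88.7347 84.1088 65.6600 17.8063 4.2494 8.8426] k=[89 88 83 64 15 2 10]
t=9: x=[88.9330 87.7147 82.0257 62.0500 17.4793 3.4297 9.7333] k=[89 88 85 62 22 0 11]
t=10: x=[88.9330 87.8472 83.6497 60.8950 23.3409 2.1868 10.5570] k=[89 85 83 58 19 6 10]
t=11: x=[88.7320 85.0545 81.4357 57.0900 20.8484 7.2355 9.9994] k=[89 88 76 53 17 8 8]
t=12: x=[88.9330 87.2507 75.1680 52.1550 18.9027 8.7398 8.2178] k=[89 89 78 55 24 10 6]

3.339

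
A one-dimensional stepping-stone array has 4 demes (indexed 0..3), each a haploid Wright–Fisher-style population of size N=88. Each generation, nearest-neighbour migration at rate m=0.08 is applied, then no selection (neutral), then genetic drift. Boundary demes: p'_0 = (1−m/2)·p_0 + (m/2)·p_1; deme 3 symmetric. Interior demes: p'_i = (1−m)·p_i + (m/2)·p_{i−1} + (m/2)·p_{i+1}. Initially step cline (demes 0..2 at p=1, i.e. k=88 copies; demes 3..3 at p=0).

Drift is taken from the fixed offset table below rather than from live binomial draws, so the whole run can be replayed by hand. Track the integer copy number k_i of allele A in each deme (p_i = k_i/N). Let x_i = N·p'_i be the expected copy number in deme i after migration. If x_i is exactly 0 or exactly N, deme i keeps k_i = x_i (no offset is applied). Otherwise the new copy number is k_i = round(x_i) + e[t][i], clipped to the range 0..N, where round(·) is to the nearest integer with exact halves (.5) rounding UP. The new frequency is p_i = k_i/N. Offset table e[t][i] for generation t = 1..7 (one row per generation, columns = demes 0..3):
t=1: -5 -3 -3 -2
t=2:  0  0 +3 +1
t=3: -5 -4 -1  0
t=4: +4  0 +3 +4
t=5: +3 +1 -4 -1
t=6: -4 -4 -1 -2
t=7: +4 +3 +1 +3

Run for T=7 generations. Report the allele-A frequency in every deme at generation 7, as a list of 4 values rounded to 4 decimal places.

[1.0000, 0.9545, 0.7727, 0.2500]

t=0: k=[88 88 88 0]
t=1: x=[88.0000 88.0000 84.4800 3.5200] k=[88 88 81 2]
t=2: x=[88.0000 87.7200 78.1200 5.1600] k=[88 88 81 6]
t=3: x=[88.0000 87.7200 78.2800 9.0000] k=[88 84 77 9]
t=4: x=[87.8400 83.8800 74.5600 11.7200] k=[88 84 78 16]
t=5: x=[87.8400 83.9200 75.7600 18.4800] k=[88 85 72 17]
t=6: x=[87.8800 84.6000 70.3200 19.2000] k=[84 81 69 17]
t=7: x=[83.8800 80.6400 67.4000 19.0800] k=[88 84 68 22]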